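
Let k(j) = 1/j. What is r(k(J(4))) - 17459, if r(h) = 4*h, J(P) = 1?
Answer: -17455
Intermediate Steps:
r(k(J(4))) - 17459 = 4/1 - 17459 = 4*1 - 17459 = 4 - 17459 = -17455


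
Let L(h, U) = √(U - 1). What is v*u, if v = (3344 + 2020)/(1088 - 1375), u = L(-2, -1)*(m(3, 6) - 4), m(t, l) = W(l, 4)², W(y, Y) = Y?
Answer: -64368*I*√2/287 ≈ -317.18*I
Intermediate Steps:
L(h, U) = √(-1 + U)
m(t, l) = 16 (m(t, l) = 4² = 16)
u = 12*I*√2 (u = √(-1 - 1)*(16 - 4) = √(-2)*12 = (I*√2)*12 = 12*I*√2 ≈ 16.971*I)
v = -5364/287 (v = 5364/(-287) = 5364*(-1/287) = -5364/287 ≈ -18.690)
v*u = -64368*I*√2/287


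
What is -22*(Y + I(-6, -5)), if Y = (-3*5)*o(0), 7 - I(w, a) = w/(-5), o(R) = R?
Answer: -638/5 ≈ -127.60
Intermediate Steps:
I(w, a) = 7 + w/5 (I(w, a) = 7 - w/(-5) = 7 - w*(-1)/5 = 7 - (-1)*w/5 = 7 + w/5)
Y = 0 (Y = -3*5*0 = -15*0 = 0)
-22*(Y + I(-6, -5)) = -22*(0 + (7 + (1/5)*(-6))) = -22*(0 + (7 - 6/5)) = -22*(0 + 29/5) = -22*29/5 = -638/5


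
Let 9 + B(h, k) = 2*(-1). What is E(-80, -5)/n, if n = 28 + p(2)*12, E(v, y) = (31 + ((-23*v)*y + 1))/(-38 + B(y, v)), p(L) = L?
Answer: 2292/637 ≈ 3.5981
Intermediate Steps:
B(h, k) = -11 (B(h, k) = -9 + 2*(-1) = -9 - 2 = -11)
E(v, y) = -32/49 + 23*v*y/49 (E(v, y) = (31 + ((-23*v)*y + 1))/(-38 - 11) = (31 + (-23*v*y + 1))/(-49) = (31 + (1 - 23*v*y))*(-1/49) = (32 - 23*v*y)*(-1/49) = -32/49 + 23*v*y/49)
n = 52 (n = 28 + 2*12 = 28 + 24 = 52)
E(-80, -5)/n = (-32/49 + (23/49)*(-80)*(-5))/52 = (-32/49 + 9200/49)*(1/52) = (9168/49)*(1/52) = 2292/637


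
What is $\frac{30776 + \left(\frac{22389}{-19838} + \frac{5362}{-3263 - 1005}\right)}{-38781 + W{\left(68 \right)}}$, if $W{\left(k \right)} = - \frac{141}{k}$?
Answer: $- \frac{7382415505132}{9303839103559} \approx -0.79348$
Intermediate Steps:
$\frac{30776 + \left(\frac{22389}{-19838} + \frac{5362}{-3263 - 1005}\right)}{-38781 + W{\left(68 \right)}} = \frac{30776 + \left(\frac{22389}{-19838} + \frac{5362}{-3263 - 1005}\right)}{-38781 - \frac{141}{68}} = \frac{30776 + \left(22389 \left(- \frac{1}{19838}\right) + \frac{5362}{-3263 - 1005}\right)}{-38781 - \frac{141}{68}} = \frac{30776 + \left(- \frac{22389}{19838} + \frac{5362}{-4268}\right)}{-38781 - \frac{141}{68}} = \frac{30776 + \left(- \frac{22389}{19838} + 5362 \left(- \frac{1}{4268}\right)\right)}{- \frac{2637249}{68}} = \left(30776 - \frac{25240951}{10583573}\right) \left(- \frac{68}{2637249}\right) = \frac{325694801697}{10583573} \left(- \frac{68}{2637249}\right) = - \frac{7382415505132}{9303839103559}$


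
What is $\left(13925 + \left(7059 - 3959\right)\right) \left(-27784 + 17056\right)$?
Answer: $-182644200$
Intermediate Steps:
$\left(13925 + \left(7059 - 3959\right)\right) \left(-27784 + 17056\right) = \left(13925 + 3100\right) \left(-10728\right) = 17025 \left(-10728\right) = -182644200$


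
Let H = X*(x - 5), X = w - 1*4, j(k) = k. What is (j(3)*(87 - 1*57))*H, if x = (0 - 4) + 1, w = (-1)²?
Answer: 2160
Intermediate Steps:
w = 1
x = -3 (x = -4 + 1 = -3)
X = -3 (X = 1 - 1*4 = 1 - 4 = -3)
H = 24 (H = -3*(-3 - 5) = -3*(-8) = 24)
(j(3)*(87 - 1*57))*H = (3*(87 - 1*57))*24 = (3*(87 - 57))*24 = (3*30)*24 = 90*24 = 2160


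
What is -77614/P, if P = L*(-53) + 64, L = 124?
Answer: 38807/3254 ≈ 11.926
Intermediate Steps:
P = -6508 (P = 124*(-53) + 64 = -6572 + 64 = -6508)
-77614/P = -77614/(-6508) = -77614*(-1/6508) = 38807/3254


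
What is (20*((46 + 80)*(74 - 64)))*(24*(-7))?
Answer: -4233600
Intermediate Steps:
(20*((46 + 80)*(74 - 64)))*(24*(-7)) = (20*(126*10))*(-168) = (20*1260)*(-168) = 25200*(-168) = -4233600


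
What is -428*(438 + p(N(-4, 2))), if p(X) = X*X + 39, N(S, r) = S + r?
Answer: -205868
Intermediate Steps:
p(X) = 39 + X**2 (p(X) = X**2 + 39 = 39 + X**2)
-428*(438 + p(N(-4, 2))) = -428*(438 + (39 + (-4 + 2)**2)) = -428*(438 + (39 + (-2)**2)) = -428*(438 + (39 + 4)) = -428*(438 + 43) = -428*481 = -205868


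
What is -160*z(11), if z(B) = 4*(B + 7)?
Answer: -11520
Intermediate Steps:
z(B) = 28 + 4*B (z(B) = 4*(7 + B) = 28 + 4*B)
-160*z(11) = -160*(28 + 4*11) = -160*(28 + 44) = -160*72 = -11520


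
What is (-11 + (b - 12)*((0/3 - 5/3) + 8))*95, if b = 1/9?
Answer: -221350/27 ≈ -8198.1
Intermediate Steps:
b = ⅑ (b = 1*(⅑) = ⅑ ≈ 0.11111)
(-11 + (b - 12)*((0/3 - 5/3) + 8))*95 = (-11 + (⅑ - 12)*((0/3 - 5/3) + 8))*95 = (-11 - 107*((0*(⅓) - 5*⅓) + 8)/9)*95 = (-11 - 107*((0 - 5/3) + 8)/9)*95 = (-11 - 107*(-5/3 + 8)/9)*95 = (-11 - 107/9*19/3)*95 = (-11 - 2033/27)*95 = -2330/27*95 = -221350/27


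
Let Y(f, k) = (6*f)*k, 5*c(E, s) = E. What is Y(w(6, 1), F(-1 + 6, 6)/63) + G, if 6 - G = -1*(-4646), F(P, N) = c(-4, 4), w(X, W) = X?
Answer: -162416/35 ≈ -4640.5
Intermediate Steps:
c(E, s) = E/5
F(P, N) = -⅘ (F(P, N) = (⅕)*(-4) = -⅘)
G = -4640 (G = 6 - (-1)*(-4646) = 6 - 1*4646 = 6 - 4646 = -4640)
Y(f, k) = 6*f*k
Y(w(6, 1), F(-1 + 6, 6)/63) + G = 6*6*(-⅘/63) - 4640 = 6*6*(-⅘*1/63) - 4640 = 6*6*(-4/315) - 4640 = -16/35 - 4640 = -162416/35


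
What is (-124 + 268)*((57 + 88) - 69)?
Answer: 10944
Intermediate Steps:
(-124 + 268)*((57 + 88) - 69) = 144*(145 - 69) = 144*76 = 10944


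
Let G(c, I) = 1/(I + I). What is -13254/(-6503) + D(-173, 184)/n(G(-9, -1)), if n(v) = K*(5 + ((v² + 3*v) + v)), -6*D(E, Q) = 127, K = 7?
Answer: 280940/253617 ≈ 1.1077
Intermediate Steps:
G(c, I) = 1/(2*I)
D(E, Q) = -127/6 (D(E, Q) = -⅙*127 = -127/6)
n(v) = 35 + 7*v² + 28*v (n(v) = 7*(5 + ((v² + 3*v) + v)) = 7*(5 + (v² + 4*v)) = 7*(5 + v² + 4*v) = 35 + 7*v² + 28*v)
-13254/(-6503) + D(-173, 184)/n(G(-9, -1)) = -13254/(-6503) - 127/(6*(35 + 7*((½)/(-1))² + 28*((½)/(-1)))) = -13254*(-1/6503) - 127/(6*(35 + 7*((½)*(-1))² + 28*((½)*(-1)))) = 13254/6503 - 127/(6*(35 + 7*(-½)² + 28*(-½))) = 13254/6503 - 127/(6*(35 + 7*(¼) - 14)) = 13254/6503 - 127/(6*(35 + 7/4 - 14)) = 13254/6503 - 127/(6*91/4) = 13254/6503 - 127/6*4/91 = 13254/6503 - 254/273 = 280940/253617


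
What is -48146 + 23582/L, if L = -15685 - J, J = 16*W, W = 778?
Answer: -1354515000/28133 ≈ -48147.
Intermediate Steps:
J = 12448 (J = 16*778 = 12448)
L = -28133 (L = -15685 - 1*12448 = -15685 - 12448 = -28133)
-48146 + 23582/L = -48146 + 23582/(-28133) = -48146 + 23582*(-1/28133) = -48146 - 23582/28133 = -1354515000/28133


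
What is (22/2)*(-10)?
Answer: -110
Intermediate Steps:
(22/2)*(-10) = ((1/2)*22)*(-10) = 11*(-10) = -110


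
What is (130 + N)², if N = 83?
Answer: 45369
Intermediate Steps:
(130 + N)² = (130 + 83)² = 213² = 45369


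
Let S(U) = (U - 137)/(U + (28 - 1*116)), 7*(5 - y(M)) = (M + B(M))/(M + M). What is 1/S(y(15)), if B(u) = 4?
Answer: 17449/27739 ≈ 0.62904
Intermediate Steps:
y(M) = 5 - (4 + M)/(14*M) (y(M) = 5 - (M + 4)/(7*(M + M)) = 5 - (4 + M)/(7*(2*M)) = 5 - (4 + M)*1/(2*M)/7 = 5 - (4 + M)/(14*M))
S(U) = (-137 + U)/(-88 + U) (S(U) = (-137 + U)/(U + (28 - 116)) = (-137 + U)/(U - 88) = (-137 + U)/(-88 + U))
1/S(y(15)) = 1/((-137 + (1/14)*(-4 + 69*15)/15)/(-88 + (1/14)*(-4 + 69*15)/15)) = 1/((-137 + (1/14)*(1/15)*(-4 + 1035))/(-88 + (1/14)*(1/15)*(-4 + 1035))) = 1/((-137 + (1/14)*(1/15)*1031)/(-88 + (1/14)*(1/15)*1031)) = 1/((-137 + 1031/210)/(-88 + 1031/210)) = 1/(-27739/210/(-17449/210)) = 1/(-210/17449*(-27739/210)) = 1/(27739/17449) = 17449/27739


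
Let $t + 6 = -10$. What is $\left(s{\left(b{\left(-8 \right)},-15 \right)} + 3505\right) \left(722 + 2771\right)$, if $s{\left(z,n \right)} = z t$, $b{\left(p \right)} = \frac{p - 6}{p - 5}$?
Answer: $\frac{158376113}{13} \approx 1.2183 \cdot 10^{7}$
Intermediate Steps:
$b{\left(p \right)} = \frac{-6 + p}{-5 + p}$
$t = -16$ ($t = -6 - 10 = -16$)
$s{\left(z,n \right)} = - 16 z$ ($s{\left(z,n \right)} = z \left(-16\right) = - 16 z$)
$\left(s{\left(b{\left(-8 \right)},-15 \right)} + 3505\right) \left(722 + 2771\right) = \left(- 16 \frac{-6 - 8}{-5 - 8} + 3505\right) \left(722 + 2771\right) = \left(- 16 \frac{1}{-13} \left(-14\right) + 3505\right) 3493 = \left(- 16 \left(\left(- \frac{1}{13}\right) \left(-14\right)\right) + 3505\right) 3493 = \left(\left(-16\right) \frac{14}{13} + 3505\right) 3493 = \left(- \frac{224}{13} + 3505\right) 3493 = \frac{45341}{13} \cdot 3493 = \frac{158376113}{13}$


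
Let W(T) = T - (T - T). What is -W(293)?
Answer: -293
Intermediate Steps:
W(T) = T (W(T) = T - 1*0 = T + 0 = T)
-W(293) = -1*293 = -293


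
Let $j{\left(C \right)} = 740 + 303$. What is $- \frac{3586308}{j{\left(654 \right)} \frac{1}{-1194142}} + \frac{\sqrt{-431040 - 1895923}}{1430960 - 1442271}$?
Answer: $\frac{4282561007736}{1043} - \frac{i \sqrt{2326963}}{11311} \approx 4.106 \cdot 10^{9} - 0.13486 i$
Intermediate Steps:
$j{\left(C \right)} = 1043$
$- \frac{3586308}{j{\left(654 \right)} \frac{1}{-1194142}} + \frac{\sqrt{-431040 - 1895923}}{1430960 - 1442271} = - \frac{3586308}{1043 \frac{1}{-1194142}} + \frac{\sqrt{-431040 - 1895923}}{1430960 - 1442271} = - \frac{3586308}{1043 \left(- \frac{1}{1194142}\right)} + \frac{\sqrt{-2326963}}{1430960 - 1442271} = - \frac{3586308}{- \frac{1043}{1194142}} + \frac{i \sqrt{2326963}}{-11311} = \left(-3586308\right) \left(- \frac{1194142}{1043}\right) + i \sqrt{2326963} \left(- \frac{1}{11311}\right) = \frac{4282561007736}{1043} - \frac{i \sqrt{2326963}}{11311}$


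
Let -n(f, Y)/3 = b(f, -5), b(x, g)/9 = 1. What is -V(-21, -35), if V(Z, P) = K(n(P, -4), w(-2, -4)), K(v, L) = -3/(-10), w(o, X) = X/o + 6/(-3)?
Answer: -3/10 ≈ -0.30000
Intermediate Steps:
b(x, g) = 9 (b(x, g) = 9*1 = 9)
n(f, Y) = -27 (n(f, Y) = -3*9 = -27)
w(o, X) = -2 + X/o (w(o, X) = X/o + 6*(-⅓) = X/o - 2 = -2 + X/o)
K(v, L) = 3/10 (K(v, L) = -3*(-⅒) = 3/10)
V(Z, P) = 3/10
-V(-21, -35) = -1*3/10 = -3/10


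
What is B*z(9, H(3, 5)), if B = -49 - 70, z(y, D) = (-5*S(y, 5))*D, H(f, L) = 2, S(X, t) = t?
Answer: 5950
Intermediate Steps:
z(y, D) = -25*D (z(y, D) = (-5*5)*D = -25*D)
B = -119
B*z(9, H(3, 5)) = -(-2975)*2 = -119*(-50) = 5950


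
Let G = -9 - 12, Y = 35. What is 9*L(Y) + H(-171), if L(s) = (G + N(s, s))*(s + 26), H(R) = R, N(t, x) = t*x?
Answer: 660825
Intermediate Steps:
G = -21
L(s) = (-21 + s**2)*(26 + s) (L(s) = (-21 + s*s)*(s + 26) = (-21 + s**2)*(26 + s))
9*L(Y) + H(-171) = 9*(-546 + 35**3 - 21*35 + 26*35**2) - 171 = 9*(-546 + 42875 - 735 + 26*1225) - 171 = 9*(-546 + 42875 - 735 + 31850) - 171 = 9*73444 - 171 = 660996 - 171 = 660825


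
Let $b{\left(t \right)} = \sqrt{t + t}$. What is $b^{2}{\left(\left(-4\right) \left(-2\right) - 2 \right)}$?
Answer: $12$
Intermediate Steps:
$b{\left(t \right)} = \sqrt{2} \sqrt{t}$ ($b{\left(t \right)} = \sqrt{2 t} = \sqrt{2} \sqrt{t}$)
$b^{2}{\left(\left(-4\right) \left(-2\right) - 2 \right)} = \left(\sqrt{2} \sqrt{\left(-4\right) \left(-2\right) - 2}\right)^{2} = \left(\sqrt{2} \sqrt{8 - 2}\right)^{2} = \left(\sqrt{2} \sqrt{6}\right)^{2} = \left(2 \sqrt{3}\right)^{2} = 12$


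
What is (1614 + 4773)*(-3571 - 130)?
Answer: -23638287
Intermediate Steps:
(1614 + 4773)*(-3571 - 130) = 6387*(-3701) = -23638287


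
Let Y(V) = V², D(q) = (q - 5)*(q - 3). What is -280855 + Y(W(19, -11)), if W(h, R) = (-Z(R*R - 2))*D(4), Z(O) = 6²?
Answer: -279559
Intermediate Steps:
Z(O) = 36
D(q) = (-5 + q)*(-3 + q)
W(h, R) = 36 (W(h, R) = (-1*36)*(15 + 4² - 8*4) = -36*(15 + 16 - 32) = -36*(-1) = 36)
-280855 + Y(W(19, -11)) = -280855 + 36² = -280855 + 1296 = -279559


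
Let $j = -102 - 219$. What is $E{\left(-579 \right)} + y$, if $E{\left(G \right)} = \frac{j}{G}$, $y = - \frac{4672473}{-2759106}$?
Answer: $\frac{399003877}{177502486} \approx 2.2479$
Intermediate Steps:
$j = -321$ ($j = -102 - 219 = -321$)
$y = \frac{1557491}{919702}$ ($y = \left(-4672473\right) \left(- \frac{1}{2759106}\right) = \frac{1557491}{919702} \approx 1.6935$)
$E{\left(G \right)} = - \frac{321}{G}$
$E{\left(-579 \right)} + y = - \frac{321}{-579} + \frac{1557491}{919702} = \left(-321\right) \left(- \frac{1}{579}\right) + \frac{1557491}{919702} = \frac{107}{193} + \frac{1557491}{919702} = \frac{399003877}{177502486}$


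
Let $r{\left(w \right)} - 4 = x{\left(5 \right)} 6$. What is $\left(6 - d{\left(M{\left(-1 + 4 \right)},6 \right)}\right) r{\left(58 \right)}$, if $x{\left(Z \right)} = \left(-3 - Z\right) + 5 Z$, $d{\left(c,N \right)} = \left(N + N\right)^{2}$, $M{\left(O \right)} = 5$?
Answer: $-14628$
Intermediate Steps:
$d{\left(c,N \right)} = 4 N^{2}$ ($d{\left(c,N \right)} = \left(2 N\right)^{2} = 4 N^{2}$)
$x{\left(Z \right)} = -3 + 4 Z$
$r{\left(w \right)} = 106$ ($r{\left(w \right)} = 4 + \left(-3 + 4 \cdot 5\right) 6 = 4 + \left(-3 + 20\right) 6 = 4 + 17 \cdot 6 = 4 + 102 = 106$)
$\left(6 - d{\left(M{\left(-1 + 4 \right)},6 \right)}\right) r{\left(58 \right)} = \left(6 - 4 \cdot 6^{2}\right) 106 = \left(6 - 4 \cdot 36\right) 106 = \left(6 - 144\right) 106 = \left(-138\right) 106 = -14628$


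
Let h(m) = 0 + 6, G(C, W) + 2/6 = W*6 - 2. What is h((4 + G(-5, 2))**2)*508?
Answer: 3048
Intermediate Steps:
G(C, W) = -7/3 + 6*W (G(C, W) = -1/3 + (W*6 - 2) = -1/3 + (6*W - 2) = -1/3 + (-2 + 6*W) = -7/3 + 6*W)
h(m) = 6
h((4 + G(-5, 2))**2)*508 = 6*508 = 3048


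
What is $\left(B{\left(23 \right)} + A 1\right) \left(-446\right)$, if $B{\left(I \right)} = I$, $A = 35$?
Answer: $-25868$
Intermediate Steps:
$\left(B{\left(23 \right)} + A 1\right) \left(-446\right) = \left(23 + 35 \cdot 1\right) \left(-446\right) = \left(23 + 35\right) \left(-446\right) = 58 \left(-446\right) = -25868$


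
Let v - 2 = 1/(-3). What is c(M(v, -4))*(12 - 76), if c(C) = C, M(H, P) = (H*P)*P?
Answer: -5120/3 ≈ -1706.7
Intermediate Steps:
v = 5/3 (v = 2 + 1/(-3) = 2 - ⅓ = 5/3 ≈ 1.6667)
M(H, P) = H*P²
c(M(v, -4))*(12 - 76) = ((5/3)*(-4)²)*(12 - 76) = ((5/3)*16)*(-64) = (80/3)*(-64) = -5120/3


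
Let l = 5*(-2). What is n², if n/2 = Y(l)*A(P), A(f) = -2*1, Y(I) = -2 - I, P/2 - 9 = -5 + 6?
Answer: 1024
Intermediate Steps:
P = 20 (P = 18 + 2*(-5 + 6) = 18 + 2*1 = 18 + 2 = 20)
l = -10
A(f) = -2
n = -32 (n = 2*((-2 - 1*(-10))*(-2)) = 2*((-2 + 10)*(-2)) = 2*(8*(-2)) = 2*(-16) = -32)
n² = (-32)² = 1024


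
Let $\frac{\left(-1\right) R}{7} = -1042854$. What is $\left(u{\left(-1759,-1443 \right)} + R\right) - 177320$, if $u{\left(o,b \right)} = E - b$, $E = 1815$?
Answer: $7125916$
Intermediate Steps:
$u{\left(o,b \right)} = 1815 - b$
$R = 7299978$ ($R = \left(-7\right) \left(-1042854\right) = 7299978$)
$\left(u{\left(-1759,-1443 \right)} + R\right) - 177320 = \left(\left(1815 - -1443\right) + 7299978\right) - 177320 = \left(\left(1815 + 1443\right) + 7299978\right) - 177320 = \left(3258 + 7299978\right) - 177320 = 7303236 - 177320 = 7125916$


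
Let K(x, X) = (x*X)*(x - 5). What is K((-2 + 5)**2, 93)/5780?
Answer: 837/1445 ≈ 0.57924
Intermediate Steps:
K(x, X) = X*x*(-5 + x) (K(x, X) = (X*x)*(-5 + x) = X*x*(-5 + x))
K((-2 + 5)**2, 93)/5780 = (93*(-2 + 5)**2*(-5 + (-2 + 5)**2))/5780 = (93*3**2*(-5 + 3**2))*(1/5780) = (93*9*(-5 + 9))*(1/5780) = (93*9*4)*(1/5780) = 3348*(1/5780) = 837/1445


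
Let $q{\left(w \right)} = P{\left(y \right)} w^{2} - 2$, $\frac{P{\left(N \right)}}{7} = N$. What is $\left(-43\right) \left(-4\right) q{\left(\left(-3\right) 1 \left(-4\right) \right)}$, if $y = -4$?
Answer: $-693848$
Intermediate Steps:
$P{\left(N \right)} = 7 N$
$q{\left(w \right)} = -2 - 28 w^{2}$ ($q{\left(w \right)} = 7 \left(-4\right) w^{2} - 2 = - 28 w^{2} - 2 = -2 - 28 w^{2}$)
$\left(-43\right) \left(-4\right) q{\left(\left(-3\right) 1 \left(-4\right) \right)} = \left(-43\right) \left(-4\right) \left(-2 - 28 \left(\left(-3\right) 1 \left(-4\right)\right)^{2}\right) = 172 \left(-2 - 28 \left(\left(-3\right) \left(-4\right)\right)^{2}\right) = 172 \left(-2 - 28 \cdot 12^{2}\right) = 172 \left(-2 - 4032\right) = 172 \left(-4034\right) = -693848$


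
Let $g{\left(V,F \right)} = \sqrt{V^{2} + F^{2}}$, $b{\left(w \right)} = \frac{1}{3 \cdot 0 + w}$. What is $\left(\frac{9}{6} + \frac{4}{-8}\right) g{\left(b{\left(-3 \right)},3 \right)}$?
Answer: $\frac{\sqrt{82}}{3} \approx 3.0185$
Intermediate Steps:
$b{\left(w \right)} = \frac{1}{w}$ ($b{\left(w \right)} = \frac{1}{0 + w} = \frac{1}{w}$)
$g{\left(V,F \right)} = \sqrt{F^{2} + V^{2}}$
$\left(\frac{9}{6} + \frac{4}{-8}\right) g{\left(b{\left(-3 \right)},3 \right)} = \left(\frac{9}{6} + \frac{4}{-8}\right) \sqrt{3^{2} + \left(\frac{1}{-3}\right)^{2}} = \left(9 \cdot \frac{1}{6} + 4 \left(- \frac{1}{8}\right)\right) \sqrt{9 + \left(- \frac{1}{3}\right)^{2}} = \left(\frac{3}{2} - \frac{1}{2}\right) \sqrt{9 + \frac{1}{9}} = 1 \sqrt{\frac{82}{9}} = 1 \frac{\sqrt{82}}{3} = \frac{\sqrt{82}}{3}$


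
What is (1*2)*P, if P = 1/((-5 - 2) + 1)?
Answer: -⅓ ≈ -0.33333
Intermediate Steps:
P = -⅙ (P = 1/(-7 + 1) = 1/(-6) = -⅙ ≈ -0.16667)
(1*2)*P = (1*2)*(-⅙) = 2*(-⅙) = -⅓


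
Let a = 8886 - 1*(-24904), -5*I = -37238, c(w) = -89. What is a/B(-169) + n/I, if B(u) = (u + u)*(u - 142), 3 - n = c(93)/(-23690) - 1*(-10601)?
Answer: -10214968742951/9273175894996 ≈ -1.1016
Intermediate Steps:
I = 37238/5 (I = -⅕*(-37238) = 37238/5 ≈ 7447.6)
a = 33790 (a = 8886 + 24904 = 33790)
n = -251066709/23690 (n = 3 - (-89/(-23690) - 1*(-10601)) = 3 - (-89*(-1/23690) + 10601) = 3 - (89/23690 + 10601) = 3 - 1*251137779/23690 = 3 - 251137779/23690 = -251066709/23690 ≈ -10598.)
B(u) = 2*u*(-142 + u) (B(u) = (2*u)*(-142 + u) = 2*u*(-142 + u))
a/B(-169) + n/I = 33790/((2*(-169)*(-142 - 169))) - 251066709/(23690*37238/5) = 33790/((2*(-169)*(-311))) - 251066709/23690*5/37238 = 33790/105118 - 251066709/176433644 = 33790*(1/105118) - 251066709/176433644 = 16895/52559 - 251066709/176433644 = -10214968742951/9273175894996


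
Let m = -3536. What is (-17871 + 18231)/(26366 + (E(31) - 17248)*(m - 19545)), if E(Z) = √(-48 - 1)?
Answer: 28665176688/31701099146483521 + 11632824*I/31701099146483521 ≈ 9.0423e-7 + 3.6695e-10*I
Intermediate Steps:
E(Z) = 7*I (E(Z) = √(-49) = 7*I)
(-17871 + 18231)/(26366 + (E(31) - 17248)*(m - 19545)) = (-17871 + 18231)/(26366 + (7*I - 17248)*(-3536 - 19545)) = 360/(26366 + (-17248 + 7*I)*(-23081)) = 360/(26366 + (398101088 - 161567*I)) = 360/(398127454 - 161567*I) = 360*((398127454 + 161567*I)/158505495732417605) = 72*(398127454 + 161567*I)/31701099146483521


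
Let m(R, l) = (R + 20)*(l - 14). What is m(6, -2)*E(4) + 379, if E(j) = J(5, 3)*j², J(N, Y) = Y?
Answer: -19589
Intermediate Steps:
m(R, l) = (-14 + l)*(20 + R) (m(R, l) = (20 + R)*(-14 + l) = (-14 + l)*(20 + R))
E(j) = 3*j²
m(6, -2)*E(4) + 379 = (-280 - 14*6 + 20*(-2) + 6*(-2))*(3*4²) + 379 = (-280 - 84 - 40 - 12)*(3*16) + 379 = -416*48 + 379 = -19968 + 379 = -19589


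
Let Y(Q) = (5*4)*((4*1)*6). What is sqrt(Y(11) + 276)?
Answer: 6*sqrt(21) ≈ 27.495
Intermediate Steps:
Y(Q) = 480 (Y(Q) = 20*(4*6) = 20*24 = 480)
sqrt(Y(11) + 276) = sqrt(480 + 276) = sqrt(756) = 6*sqrt(21)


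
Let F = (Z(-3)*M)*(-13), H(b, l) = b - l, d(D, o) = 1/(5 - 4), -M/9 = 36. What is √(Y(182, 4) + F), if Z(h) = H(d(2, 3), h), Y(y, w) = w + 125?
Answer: √16977 ≈ 130.30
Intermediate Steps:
M = -324 (M = -9*36 = -324)
d(D, o) = 1 (d(D, o) = 1/1 = 1)
Y(y, w) = 125 + w
Z(h) = 1 - h
F = 16848 (F = ((1 - 1*(-3))*(-324))*(-13) = ((1 + 3)*(-324))*(-13) = (4*(-324))*(-13) = -1296*(-13) = 16848)
√(Y(182, 4) + F) = √((125 + 4) + 16848) = √(129 + 16848) = √16977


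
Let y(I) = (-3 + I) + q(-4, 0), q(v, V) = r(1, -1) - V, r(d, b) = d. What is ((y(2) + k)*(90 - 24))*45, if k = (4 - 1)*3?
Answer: 26730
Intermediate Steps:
q(v, V) = 1 - V
y(I) = -2 + I (y(I) = (-3 + I) + (1 - 1*0) = (-3 + I) + (1 + 0) = (-3 + I) + 1 = -2 + I)
k = 9 (k = 3*3 = 9)
((y(2) + k)*(90 - 24))*45 = (((-2 + 2) + 9)*(90 - 24))*45 = ((0 + 9)*66)*45 = (9*66)*45 = 594*45 = 26730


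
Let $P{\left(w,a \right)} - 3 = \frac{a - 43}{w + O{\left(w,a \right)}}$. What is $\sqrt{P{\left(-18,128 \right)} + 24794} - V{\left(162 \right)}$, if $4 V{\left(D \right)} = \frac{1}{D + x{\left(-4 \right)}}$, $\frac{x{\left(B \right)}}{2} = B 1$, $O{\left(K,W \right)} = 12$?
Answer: $- \frac{1}{616} + \frac{\sqrt{892182}}{6} \approx 157.42$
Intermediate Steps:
$x{\left(B \right)} = 2 B$ ($x{\left(B \right)} = 2 B 1 = 2 B$)
$P{\left(w,a \right)} = 3 + \frac{-43 + a}{12 + w}$ ($P{\left(w,a \right)} = 3 + \frac{a - 43}{w + 12} = 3 + \frac{-43 + a}{12 + w}$)
$V{\left(D \right)} = \frac{1}{4 \left(-8 + D\right)}$ ($V{\left(D \right)} = \frac{1}{4 \left(D + 2 \left(-4\right)\right)} = \frac{1}{4 \left(D - 8\right)} = \frac{1}{4 \left(-8 + D\right)}$)
$\sqrt{P{\left(-18,128 \right)} + 24794} - V{\left(162 \right)} = \sqrt{\frac{-7 + 128 + 3 \left(-18\right)}{12 - 18} + 24794} - \frac{1}{4 \left(-8 + 162\right)} = \sqrt{\frac{-7 + 128 - 54}{-6} + 24794} - \frac{1}{4 \cdot 154} = \sqrt{\left(- \frac{1}{6}\right) 67 + 24794} - \frac{1}{4} \cdot \frac{1}{154} = \sqrt{- \frac{67}{6} + 24794} - \frac{1}{616} = \sqrt{\frac{148697}{6}} - \frac{1}{616} = \frac{\sqrt{892182}}{6} - \frac{1}{616} = - \frac{1}{616} + \frac{\sqrt{892182}}{6}$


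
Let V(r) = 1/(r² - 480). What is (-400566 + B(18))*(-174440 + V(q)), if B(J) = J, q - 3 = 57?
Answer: 18166614177821/260 ≈ 6.9872e+10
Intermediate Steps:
q = 60 (q = 3 + 57 = 60)
V(r) = 1/(-480 + r²)
(-400566 + B(18))*(-174440 + V(q)) = (-400566 + 18)*(-174440 + 1/(-480 + 60²)) = -400548*(-174440 + 1/(-480 + 3600)) = -400548*(-174440 + 1/3120) = -400548*(-544252799/3120) = 18166614177821/260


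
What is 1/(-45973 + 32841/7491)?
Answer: -2497/114783634 ≈ -2.1754e-5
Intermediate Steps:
1/(-45973 + 32841/7491) = 1/(-45973 + 32841*(1/7491)) = 1/(-45973 + 10947/2497) = 1/(-114783634/2497) = -2497/114783634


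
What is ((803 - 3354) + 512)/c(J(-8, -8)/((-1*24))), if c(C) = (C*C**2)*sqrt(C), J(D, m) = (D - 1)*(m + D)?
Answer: -2039*I*sqrt(6)/1296 ≈ -3.8538*I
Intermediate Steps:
J(D, m) = (-1 + D)*(D + m)
c(C) = C**(7/2) (c(C) = C**3*sqrt(C) = C**(7/2))
((803 - 3354) + 512)/c(J(-8, -8)/((-1*24))) = ((803 - 3354) + 512)/((((-8)**2 - 1*(-8) - 1*(-8) - 8*(-8))/((-1*24)))**(7/2)) = (-2551 + 512)/(((64 + 8 + 8 + 64)/(-24))**(7/2)) = -2039*I*sqrt(6)/1296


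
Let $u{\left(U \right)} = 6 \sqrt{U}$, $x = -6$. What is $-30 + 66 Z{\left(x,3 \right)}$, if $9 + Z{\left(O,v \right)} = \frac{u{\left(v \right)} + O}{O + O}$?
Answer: $-591 - 33 \sqrt{3} \approx -648.16$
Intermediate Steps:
$Z{\left(O,v \right)} = -9 + \frac{O + 6 \sqrt{v}}{2 O}$ ($Z{\left(O,v \right)} = -9 + \frac{6 \sqrt{v} + O}{O + O} = -9 + \frac{O + 6 \sqrt{v}}{2 O}$)
$-30 + 66 Z{\left(x,3 \right)} = -30 + 66 \left(- \frac{17}{2} + \frac{3 \sqrt{3}}{-6}\right) = -30 + 66 \left(- \frac{17}{2} + 3 \left(- \frac{1}{6}\right) \sqrt{3}\right) = -30 + 66 \left(- \frac{17}{2} - \frac{\sqrt{3}}{2}\right) = -30 - \left(561 + 33 \sqrt{3}\right) = -591 - 33 \sqrt{3}$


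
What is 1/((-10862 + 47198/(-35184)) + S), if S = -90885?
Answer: -17592/1789956823 ≈ -9.8282e-6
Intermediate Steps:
1/((-10862 + 47198/(-35184)) + S) = 1/((-10862 + 47198/(-35184)) - 90885) = 1/((-10862 + 47198*(-1/35184)) - 90885) = 1/((-10862 - 23599/17592) - 90885) = 1/(-191107903/17592 - 90885) = 1/(-1789956823/17592) = -17592/1789956823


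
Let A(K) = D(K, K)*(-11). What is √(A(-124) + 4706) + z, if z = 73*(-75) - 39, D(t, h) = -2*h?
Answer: -5514 + √1978 ≈ -5469.5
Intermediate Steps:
z = -5514 (z = -5475 - 39 = -5514)
A(K) = 22*K (A(K) = -2*K*(-11) = 22*K)
√(A(-124) + 4706) + z = √(22*(-124) + 4706) - 5514 = √(-2728 + 4706) - 5514 = √1978 - 5514 = -5514 + √1978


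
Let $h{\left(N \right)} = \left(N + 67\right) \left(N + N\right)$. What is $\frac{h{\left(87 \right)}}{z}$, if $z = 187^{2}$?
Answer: $\frac{2436}{3179} \approx 0.76628$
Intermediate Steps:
$z = 34969$
$h{\left(N \right)} = 2 N \left(67 + N\right)$ ($h{\left(N \right)} = \left(67 + N\right) 2 N = 2 N \left(67 + N\right)$)
$\frac{h{\left(87 \right)}}{z} = \frac{2 \cdot 87 \left(67 + 87\right)}{34969} = 2 \cdot 87 \cdot 154 \cdot \frac{1}{34969} = 26796 \cdot \frac{1}{34969} = \frac{2436}{3179}$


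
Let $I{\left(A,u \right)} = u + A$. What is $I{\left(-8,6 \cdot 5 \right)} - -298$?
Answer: $320$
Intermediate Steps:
$I{\left(A,u \right)} = A + u$
$I{\left(-8,6 \cdot 5 \right)} - -298 = \left(-8 + 6 \cdot 5\right) - -298 = \left(-8 + 30\right) + 298 = 22 + 298 = 320$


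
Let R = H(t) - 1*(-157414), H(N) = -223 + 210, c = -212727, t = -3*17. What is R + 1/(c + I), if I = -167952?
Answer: 59919255278/380679 ≈ 1.5740e+5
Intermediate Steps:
t = -51
H(N) = -13
R = 157401 (R = -13 - 1*(-157414) = -13 + 157414 = 157401)
R + 1/(c + I) = 157401 + 1/(-212727 - 167952) = 157401 + 1/(-380679) = 157401 - 1/380679 = 59919255278/380679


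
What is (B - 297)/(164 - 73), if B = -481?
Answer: -778/91 ≈ -8.5495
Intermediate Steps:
(B - 297)/(164 - 73) = (-481 - 297)/(164 - 73) = -778/91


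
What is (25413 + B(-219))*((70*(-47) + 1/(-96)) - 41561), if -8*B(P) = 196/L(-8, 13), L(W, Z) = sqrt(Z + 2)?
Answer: -36473559287/32 + 210979153*sqrt(15)/2880 ≈ -1.1395e+9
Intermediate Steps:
L(W, Z) = sqrt(2 + Z)
B(P) = -49*sqrt(15)/30 (B(P) = -49/(2*(sqrt(2 + 13))) = -49/(2*(sqrt(15))) = -49*sqrt(15)/15/2 = -49*sqrt(15)/30)
(25413 + B(-219))*((70*(-47) + 1/(-96)) - 41561) = (25413 - 49*sqrt(15)/30)*((70*(-47) + 1/(-96)) - 41561) = (25413 - 49*sqrt(15)/30)*((-3290 - 1/96) - 41561) = (25413 - 49*sqrt(15)/30)*(-315841/96 - 41561) = (25413 - 49*sqrt(15)/30)*(-4305697/96) = -36473559287/32 + 210979153*sqrt(15)/2880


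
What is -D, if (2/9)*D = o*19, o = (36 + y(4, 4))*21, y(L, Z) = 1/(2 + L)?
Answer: -259749/4 ≈ -64937.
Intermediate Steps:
o = 1519/2 (o = (36 + 1/(2 + 4))*21 = (36 + 1/6)*21 = (36 + ⅙)*21 = (217/6)*21 = 1519/2 ≈ 759.50)
D = 259749/4 (D = 9*((1519/2)*19)/2 = (9/2)*(28861/2) = 259749/4 ≈ 64937.)
-D = -1*259749/4 = -259749/4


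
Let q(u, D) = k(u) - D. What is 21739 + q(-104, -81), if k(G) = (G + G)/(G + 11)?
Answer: 2029468/93 ≈ 21822.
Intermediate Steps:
k(G) = 2*G/(11 + G) (k(G) = (2*G)/(11 + G) = 2*G/(11 + G))
q(u, D) = -D + 2*u/(11 + u) (q(u, D) = 2*u/(11 + u) - D = -D + 2*u/(11 + u))
21739 + q(-104, -81) = 21739 + (2*(-104) - 1*(-81)*(11 - 104))/(11 - 104) = 21739 + (-208 - 1*(-81)*(-93))/(-93) = 21739 - (-208 - 7533)/93 = 21739 - 1/93*(-7741) = 21739 + 7741/93 = 2029468/93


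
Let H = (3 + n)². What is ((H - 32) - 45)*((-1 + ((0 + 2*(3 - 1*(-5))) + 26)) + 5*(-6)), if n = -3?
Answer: -847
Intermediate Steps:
H = 0 (H = (3 - 3)² = 0² = 0)
((H - 32) - 45)*((-1 + ((0 + 2*(3 - 1*(-5))) + 26)) + 5*(-6)) = ((0 - 32) - 45)*((-1 + ((0 + 2*(3 - 1*(-5))) + 26)) + 5*(-6)) = (-32 - 45)*((-1 + ((0 + 2*(3 + 5)) + 26)) - 30) = -77*((-1 + ((0 + 2*8) + 26)) - 30) = -77*((-1 + ((0 + 16) + 26)) - 30) = -77*((-1 + (16 + 26)) - 30) = -77*((-1 + 42) - 30) = -77*(41 - 30) = -77*11 = -847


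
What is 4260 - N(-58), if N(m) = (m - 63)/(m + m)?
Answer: 494039/116 ≈ 4259.0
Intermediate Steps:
N(m) = (-63 + m)/(2*m) (N(m) = (-63 + m)/((2*m)) = (-63 + m)*(1/(2*m)) = (-63 + m)/(2*m))
4260 - N(-58) = 4260 - (-63 - 58)/(2*(-58)) = 4260 - (-1)*(-121)/(2*58) = 4260 - 1*121/116 = 4260 - 121/116 = 494039/116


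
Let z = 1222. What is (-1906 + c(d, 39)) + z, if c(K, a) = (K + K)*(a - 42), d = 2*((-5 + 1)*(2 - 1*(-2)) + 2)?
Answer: -516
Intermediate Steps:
d = -28 (d = 2*(-4*(2 + 2) + 2) = 2*(-4*4 + 2) = 2*(-16 + 2) = 2*(-14) = -28)
c(K, a) = 2*K*(-42 + a) (c(K, a) = (2*K)*(-42 + a) = 2*K*(-42 + a))
(-1906 + c(d, 39)) + z = (-1906 + 2*(-28)*(-42 + 39)) + 1222 = (-1906 + 2*(-28)*(-3)) + 1222 = (-1906 + 168) + 1222 = -1738 + 1222 = -516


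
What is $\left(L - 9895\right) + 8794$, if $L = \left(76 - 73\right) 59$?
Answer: $-924$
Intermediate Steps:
$L = 177$ ($L = 3 \cdot 59 = 177$)
$\left(L - 9895\right) + 8794 = \left(177 - 9895\right) + 8794 = -9718 + 8794 = -924$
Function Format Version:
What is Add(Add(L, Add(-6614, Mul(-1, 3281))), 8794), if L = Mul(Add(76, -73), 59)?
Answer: -924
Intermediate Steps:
L = 177 (L = Mul(3, 59) = 177)
Add(Add(L, Add(-6614, Mul(-1, 3281))), 8794) = Add(Add(177, Add(-6614, Mul(-1, 3281))), 8794) = Add(Add(177, Add(-6614, -3281)), 8794) = Add(Add(177, -9895), 8794) = Add(-9718, 8794) = -924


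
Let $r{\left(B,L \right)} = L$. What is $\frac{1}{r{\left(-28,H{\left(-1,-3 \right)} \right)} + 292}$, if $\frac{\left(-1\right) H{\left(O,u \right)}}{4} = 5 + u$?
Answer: $\frac{1}{284} \approx 0.0035211$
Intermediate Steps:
$H{\left(O,u \right)} = -20 - 4 u$ ($H{\left(O,u \right)} = - 4 \left(5 + u\right) = -20 - 4 u$)
$\frac{1}{r{\left(-28,H{\left(-1,-3 \right)} \right)} + 292} = \frac{1}{\left(-20 - -12\right) + 292} = \frac{1}{\left(-20 + 12\right) + 292} = \frac{1}{-8 + 292} = \frac{1}{284}$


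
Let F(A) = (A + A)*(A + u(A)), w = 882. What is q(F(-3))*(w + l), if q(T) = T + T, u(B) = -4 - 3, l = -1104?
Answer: -26640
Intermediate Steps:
u(B) = -7
F(A) = 2*A*(-7 + A) (F(A) = (A + A)*(A - 7) = (2*A)*(-7 + A) = 2*A*(-7 + A))
q(T) = 2*T
q(F(-3))*(w + l) = (2*(2*(-3)*(-7 - 3)))*(882 - 1104) = (2*(2*(-3)*(-10)))*(-222) = (2*60)*(-222) = 120*(-222) = -26640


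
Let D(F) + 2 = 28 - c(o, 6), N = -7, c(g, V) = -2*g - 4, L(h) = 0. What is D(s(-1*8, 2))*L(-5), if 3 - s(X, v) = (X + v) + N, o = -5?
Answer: 0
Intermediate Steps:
c(g, V) = -4 - 2*g
s(X, v) = 10 - X - v (s(X, v) = 3 - ((X + v) - 7) = 3 - (-7 + X + v) = 3 + (7 - X - v) = 10 - X - v)
D(F) = 20 (D(F) = -2 + (28 - (-4 - 2*(-5))) = -2 + (28 - (-4 + 10)) = -2 + (28 - 1*6) = -2 + (28 - 6) = -2 + 22 = 20)
D(s(-1*8, 2))*L(-5) = 20*0 = 0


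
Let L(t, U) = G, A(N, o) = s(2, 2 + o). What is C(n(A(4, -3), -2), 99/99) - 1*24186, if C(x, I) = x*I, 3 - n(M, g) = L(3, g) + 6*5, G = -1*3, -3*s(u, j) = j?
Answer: -24210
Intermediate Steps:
s(u, j) = -j/3
A(N, o) = -⅔ - o/3 (A(N, o) = -(2 + o)/3 = -⅔ - o/3)
G = -3
L(t, U) = -3
n(M, g) = -24 (n(M, g) = 3 - (-3 + 6*5) = 3 - (-3 + 30) = 3 - 1*27 = 3 - 27 = -24)
C(x, I) = I*x
C(n(A(4, -3), -2), 99/99) - 1*24186 = (99/99)*(-24) - 1*24186 = (99*(1/99))*(-24) - 24186 = 1*(-24) - 24186 = -24 - 24186 = -24210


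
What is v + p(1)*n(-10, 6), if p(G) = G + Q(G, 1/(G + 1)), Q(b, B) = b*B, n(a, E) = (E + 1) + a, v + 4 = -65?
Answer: -147/2 ≈ -73.500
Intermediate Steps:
v = -69 (v = -4 - 65 = -69)
n(a, E) = 1 + E + a (n(a, E) = (1 + E) + a = 1 + E + a)
Q(b, B) = B*b
p(G) = G + G/(1 + G) (p(G) = G + G/(G + 1) = G + G/(1 + G))
v + p(1)*n(-10, 6) = -69 + (1*(2 + 1)/(1 + 1))*(1 + 6 - 10) = -69 + (1*3/2)*(-3) = -69 + (1*(½)*3)*(-3) = -69 + (3/2)*(-3) = -69 - 9/2 = -147/2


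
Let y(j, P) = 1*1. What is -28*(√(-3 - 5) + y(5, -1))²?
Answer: 196 - 112*I*√2 ≈ 196.0 - 158.39*I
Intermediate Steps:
y(j, P) = 1
-28*(√(-3 - 5) + y(5, -1))² = -28*(√(-3 - 5) + 1)² = -28*(√(-8) + 1)² = -28*(2*I*√2 + 1)² = -28*(1 + 2*I*√2)²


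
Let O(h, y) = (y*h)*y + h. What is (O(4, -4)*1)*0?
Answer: 0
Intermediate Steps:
O(h, y) = h + h*y² (O(h, y) = (h*y)*y + h = h*y² + h = h + h*y²)
(O(4, -4)*1)*0 = ((4*(1 + (-4)²))*1)*0 = ((4*(1 + 16))*1)*0 = ((4*17)*1)*0 = (68*1)*0 = 68*0 = 0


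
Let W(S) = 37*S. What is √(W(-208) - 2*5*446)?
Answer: 2*I*√3039 ≈ 110.25*I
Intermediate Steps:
√(W(-208) - 2*5*446) = √(37*(-208) - 2*5*446) = √(-7696 - 10*446) = √(-7696 - 4460) = √(-12156) = 2*I*√3039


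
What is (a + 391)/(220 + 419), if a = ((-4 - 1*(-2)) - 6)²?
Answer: 455/639 ≈ 0.71205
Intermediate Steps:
a = 64 (a = ((-4 + 2) - 6)² = (-2 - 6)² = (-8)² = 64)
(a + 391)/(220 + 419) = (64 + 391)/(220 + 419) = 455/639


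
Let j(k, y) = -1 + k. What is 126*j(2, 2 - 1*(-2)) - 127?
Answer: -1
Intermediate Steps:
126*j(2, 2 - 1*(-2)) - 127 = 126*(-1 + 2) - 127 = 126*1 - 127 = 126 - 127 = -1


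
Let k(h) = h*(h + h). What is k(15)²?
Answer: 202500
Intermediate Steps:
k(h) = 2*h² (k(h) = h*(2*h) = 2*h²)
k(15)² = (2*15²)² = (2*225)² = 450² = 202500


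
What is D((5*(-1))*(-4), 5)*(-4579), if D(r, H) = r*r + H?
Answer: -1854495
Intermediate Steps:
D(r, H) = H + r**2 (D(r, H) = r**2 + H = H + r**2)
D((5*(-1))*(-4), 5)*(-4579) = (5 + ((5*(-1))*(-4))**2)*(-4579) = (5 + (-5*(-4))**2)*(-4579) = (5 + 20**2)*(-4579) = (5 + 400)*(-4579) = 405*(-4579) = -1854495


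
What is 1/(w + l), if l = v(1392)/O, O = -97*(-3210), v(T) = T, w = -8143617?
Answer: -51895/422613003983 ≈ -1.2280e-7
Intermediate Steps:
O = 311370
l = 232/51895 (l = 1392/311370 = 1392*(1/311370) = 232/51895 ≈ 0.0044706)
1/(w + l) = 1/(-8143617 + 232/51895) = 1/(-422613003983/51895) = -51895/422613003983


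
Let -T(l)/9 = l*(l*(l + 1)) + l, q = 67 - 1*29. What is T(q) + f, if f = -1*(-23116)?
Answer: -484070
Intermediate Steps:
f = 23116
q = 38 (q = 67 - 29 = 38)
T(l) = -9*l - 9*l²*(1 + l) (T(l) = -9*(l*(l*(l + 1)) + l) = -9*(l*(l*(1 + l)) + l) = -9*(l²*(1 + l) + l) = -9*(l + l²*(1 + l)) = -9*l - 9*l²*(1 + l))
T(q) + f = -9*38*(1 + 38 + 38²) + 23116 = -9*38*(1 + 38 + 1444) + 23116 = -9*38*1483 + 23116 = -507186 + 23116 = -484070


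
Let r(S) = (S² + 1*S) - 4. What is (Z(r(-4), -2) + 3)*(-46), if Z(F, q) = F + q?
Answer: -414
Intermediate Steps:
r(S) = -4 + S + S² (r(S) = (S² + S) - 4 = (S + S²) - 4 = -4 + S + S²)
(Z(r(-4), -2) + 3)*(-46) = (((-4 - 4 + (-4)²) - 2) + 3)*(-46) = (((-4 - 4 + 16) - 2) + 3)*(-46) = ((8 - 2) + 3)*(-46) = (6 + 3)*(-46) = 9*(-46) = -414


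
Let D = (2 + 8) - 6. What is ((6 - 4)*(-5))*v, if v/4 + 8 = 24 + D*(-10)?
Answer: 960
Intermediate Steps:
D = 4 (D = 10 - 6 = 4)
v = -96 (v = -32 + 4*(24 + 4*(-10)) = -32 + 4*(24 - 40) = -32 + 4*(-16) = -32 - 64 = -96)
((6 - 4)*(-5))*v = ((6 - 4)*(-5))*(-96) = (2*(-5))*(-96) = -10*(-96) = 960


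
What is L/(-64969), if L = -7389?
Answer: 7389/64969 ≈ 0.11373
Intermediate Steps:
L/(-64969) = -7389/(-64969) = -7389*(-1/64969) = 7389/64969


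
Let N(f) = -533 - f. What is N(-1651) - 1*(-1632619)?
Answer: 1633737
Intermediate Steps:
N(-1651) - 1*(-1632619) = (-533 - 1*(-1651)) - 1*(-1632619) = (-533 + 1651) + 1632619 = 1118 + 1632619 = 1633737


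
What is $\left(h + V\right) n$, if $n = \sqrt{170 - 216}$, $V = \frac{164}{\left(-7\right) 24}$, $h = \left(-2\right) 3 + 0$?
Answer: $- \frac{293 i \sqrt{46}}{42} \approx - 47.315 i$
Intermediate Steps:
$h = -6$ ($h = -6 + 0 = -6$)
$V = - \frac{41}{42}$ ($V = \frac{164}{-168} = 164 \left(- \frac{1}{168}\right) = - \frac{41}{42} \approx -0.97619$)
$n = i \sqrt{46}$ ($n = \sqrt{-46} = i \sqrt{46} \approx 6.7823 i$)
$\left(h + V\right) n = \left(-6 - \frac{41}{42}\right) i \sqrt{46} = - \frac{293 i \sqrt{46}}{42}$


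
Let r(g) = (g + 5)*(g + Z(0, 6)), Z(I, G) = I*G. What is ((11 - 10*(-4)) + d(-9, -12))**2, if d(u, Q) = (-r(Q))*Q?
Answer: 1121481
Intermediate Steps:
Z(I, G) = G*I
r(g) = g*(5 + g) (r(g) = (g + 5)*(g + 6*0) = (5 + g)*(g + 0) = (5 + g)*g = g*(5 + g))
d(u, Q) = -Q**2*(5 + Q) (d(u, Q) = (-Q*(5 + Q))*Q = -Q**2*(5 + Q))
((11 - 10*(-4)) + d(-9, -12))**2 = ((11 - 10*(-4)) - 1*(-12)**2*(5 - 12))**2 = ((11 + 40) - 1*144*(-7))**2 = (51 + 1008)**2 = 1059**2 = 1121481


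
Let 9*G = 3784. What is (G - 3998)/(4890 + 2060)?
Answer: -16099/31275 ≈ -0.51476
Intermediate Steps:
G = 3784/9 (G = (1/9)*3784 = 3784/9 ≈ 420.44)
(G - 3998)/(4890 + 2060) = (3784/9 - 3998)/(4890 + 2060) = -32198/9/6950 = -32198/9*1/6950 = -16099/31275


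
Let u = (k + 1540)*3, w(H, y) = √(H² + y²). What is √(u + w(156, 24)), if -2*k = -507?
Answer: √(21522 + 48*√173)/2 ≈ 74.420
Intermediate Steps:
k = 507/2 (k = -½*(-507) = 507/2 ≈ 253.50)
u = 10761/2 (u = (507/2 + 1540)*3 = (3587/2)*3 = 10761/2 ≈ 5380.5)
√(u + w(156, 24)) = √(10761/2 + √(156² + 24²)) = √(10761/2 + √(24336 + 576)) = √(10761/2 + √24912) = √(10761/2 + 12*√173)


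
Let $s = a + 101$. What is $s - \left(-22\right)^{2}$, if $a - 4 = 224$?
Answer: $-155$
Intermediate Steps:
$a = 228$ ($a = 4 + 224 = 228$)
$s = 329$ ($s = 228 + 101 = 329$)
$s - \left(-22\right)^{2} = 329 - \left(-22\right)^{2} = 329 - 484 = -155$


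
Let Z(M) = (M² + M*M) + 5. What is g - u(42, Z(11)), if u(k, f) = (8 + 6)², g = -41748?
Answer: -41944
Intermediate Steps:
Z(M) = 5 + 2*M² (Z(M) = (M² + M²) + 5 = 2*M² + 5 = 5 + 2*M²)
u(k, f) = 196 (u(k, f) = 14² = 196)
g - u(42, Z(11)) = -41748 - 1*196 = -41748 - 196 = -41944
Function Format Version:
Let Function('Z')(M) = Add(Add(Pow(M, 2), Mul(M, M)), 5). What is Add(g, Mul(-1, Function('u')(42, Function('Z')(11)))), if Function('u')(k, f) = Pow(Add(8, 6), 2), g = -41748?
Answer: -41944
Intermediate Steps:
Function('Z')(M) = Add(5, Mul(2, Pow(M, 2))) (Function('Z')(M) = Add(Add(Pow(M, 2), Pow(M, 2)), 5) = Add(Mul(2, Pow(M, 2)), 5) = Add(5, Mul(2, Pow(M, 2))))
Function('u')(k, f) = 196 (Function('u')(k, f) = Pow(14, 2) = 196)
Add(g, Mul(-1, Function('u')(42, Function('Z')(11)))) = Add(-41748, Mul(-1, 196)) = Add(-41748, -196) = -41944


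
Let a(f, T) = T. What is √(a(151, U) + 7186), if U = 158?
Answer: 12*√51 ≈ 85.697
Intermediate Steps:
√(a(151, U) + 7186) = √(158 + 7186) = √7344 = 12*√51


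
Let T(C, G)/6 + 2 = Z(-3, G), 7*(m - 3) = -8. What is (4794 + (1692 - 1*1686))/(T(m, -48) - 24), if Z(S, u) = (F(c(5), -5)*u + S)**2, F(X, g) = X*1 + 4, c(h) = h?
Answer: 800/189219 ≈ 0.0042279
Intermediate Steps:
m = 13/7 (m = 3 + (1/7)*(-8) = 3 - 8/7 = 13/7 ≈ 1.8571)
F(X, g) = 4 + X (F(X, g) = X + 4 = 4 + X)
Z(S, u) = (S + 9*u)**2 (Z(S, u) = ((4 + 5)*u + S)**2 = (9*u + S)**2 = (S + 9*u)**2)
T(C, G) = -12 + 6*(-3 + 9*G)**2
(4794 + (1692 - 1*1686))/(T(m, -48) - 24) = (4794 + (1692 - 1*1686))/((42 - 324*(-48) + 486*(-48)**2) - 24) = (4794 + (1692 - 1686))/((42 + 15552 + 486*2304) - 24) = (4794 + 6)/((42 + 15552 + 1119744) - 24) = 4800/(1135338 - 24) = 4800/1135314 = 4800*(1/1135314) = 800/189219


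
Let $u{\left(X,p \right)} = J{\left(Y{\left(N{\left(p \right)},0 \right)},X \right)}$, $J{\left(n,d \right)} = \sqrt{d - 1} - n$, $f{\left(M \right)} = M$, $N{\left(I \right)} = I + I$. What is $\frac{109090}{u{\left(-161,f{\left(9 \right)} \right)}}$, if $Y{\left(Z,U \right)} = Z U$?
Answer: $- \frac{54545 i \sqrt{2}}{9} \approx - 8570.9 i$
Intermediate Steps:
$N{\left(I \right)} = 2 I$
$Y{\left(Z,U \right)} = U Z$
$J{\left(n,d \right)} = \sqrt{-1 + d} - n$
$u{\left(X,p \right)} = \sqrt{-1 + X}$ ($u{\left(X,p \right)} = \sqrt{-1 + X} - 0 \cdot 2 p = \sqrt{-1 + X} - 0 = \sqrt{-1 + X} + 0 = \sqrt{-1 + X}$)
$\frac{109090}{u{\left(-161,f{\left(9 \right)} \right)}} = \frac{109090}{\sqrt{-1 - 161}} = \frac{109090}{\sqrt{-162}} = \frac{109090}{9 i \sqrt{2}} = 109090 \left(- \frac{i \sqrt{2}}{18}\right) = - \frac{54545 i \sqrt{2}}{9}$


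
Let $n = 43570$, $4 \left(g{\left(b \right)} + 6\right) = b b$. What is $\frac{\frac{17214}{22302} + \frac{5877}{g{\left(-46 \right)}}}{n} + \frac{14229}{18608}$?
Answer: $\frac{602813133985099}{788045895942480} \approx 0.76495$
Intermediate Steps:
$g{\left(b \right)} = -6 + \frac{b^{2}}{4}$ ($g{\left(b \right)} = -6 + \frac{b b}{4} = -6 + \frac{b^{2}}{4}$)
$\frac{\frac{17214}{22302} + \frac{5877}{g{\left(-46 \right)}}}{n} + \frac{14229}{18608} = \frac{\frac{17214}{22302} + \frac{5877}{-6 + \frac{\left(-46\right)^{2}}{4}}}{43570} + \frac{14229}{18608} = \left(17214 \cdot \frac{1}{22302} + \frac{5877}{-6 + \frac{1}{4} \cdot 2116}\right) \frac{1}{43570} + 14229 \cdot \frac{1}{18608} = \left(\frac{2869}{3717} + \frac{5877}{-6 + 529}\right) \frac{1}{43570} + \frac{14229}{18608} = \left(\frac{2869}{3717} + \frac{5877}{523}\right) \frac{1}{43570} + \frac{14229}{18608} = \frac{23345296}{1943991} \cdot \frac{1}{43570} + \frac{14229}{18608} = \frac{11672648}{42349843935} + \frac{14229}{18608} = \frac{602813133985099}{788045895942480}$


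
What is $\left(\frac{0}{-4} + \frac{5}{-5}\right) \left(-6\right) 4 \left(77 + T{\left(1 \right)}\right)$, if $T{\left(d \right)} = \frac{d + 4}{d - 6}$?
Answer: $1824$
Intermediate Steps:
$T{\left(d \right)} = \frac{4 + d}{-6 + d}$
$\left(\frac{0}{-4} + \frac{5}{-5}\right) \left(-6\right) 4 \left(77 + T{\left(1 \right)}\right) = \left(\frac{0}{-4} + \frac{5}{-5}\right) \left(-6\right) 4 \left(77 + \frac{4 + 1}{-6 + 1}\right) = \left(0 \left(- \frac{1}{4}\right) + 5 \left(- \frac{1}{5}\right)\right) \left(-6\right) 4 \left(77 + \frac{1}{-5} \cdot 5\right) = \left(0 - 1\right) \left(-6\right) 4 \left(77 - 1\right) = \left(-1\right) \left(-6\right) 4 \left(77 - 1\right) = 6 \cdot 4 \cdot 76 = 24 \cdot 76 = 1824$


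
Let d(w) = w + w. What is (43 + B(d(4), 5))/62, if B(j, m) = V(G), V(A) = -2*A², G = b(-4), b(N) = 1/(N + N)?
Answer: 1375/1984 ≈ 0.69304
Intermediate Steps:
d(w) = 2*w
b(N) = 1/(2*N)
G = -⅛ (G = (½)/(-4) = (½)*(-¼) = -⅛ ≈ -0.12500)
B(j, m) = -1/32 (B(j, m) = -2*(-⅛)² = -2*1/64 = -1/32)
(43 + B(d(4), 5))/62 = (43 - 1/32)/62 = (1/62)*(1375/32) = 1375/1984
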